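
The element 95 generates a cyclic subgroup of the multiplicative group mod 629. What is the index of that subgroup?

The order of 95 must divide φ(629) = φ(17·37) = (17−1)·(37−1) = 16·36 = 576 = 2^6 · 3^2.
Divisors of 576: 1, 2, 3, 4, 6, 8, 9, 12, 16, 18, 24, 32, 36, 48, 64, 72, 96, 144, 192, 288, 576.
Check 95^d mod 629 for each divisor in increasing order:
95^1 ≡ 95
95^2 ≡ 219
95^3 ≡ 48
95^4 ≡ 157
95^6 ≡ 417
95^8 ≡ 118
95^9 ≡ 517
95^12 ≡ 285
95^16 ≡ 86
95^18 ≡ 593
95^24 ≡ 84
95^32 ≡ 477
95^36 ≡ 38
95^48 ≡ 137
95^64 ≡ 460
95^72 ≡ 186
95^96 ≡ 528
95^144 ≡ 1
The order of 95 is 144, so the subgroup it generates has 144 elements.
Index = |(Z/629Z)^×| / |⟨95⟩| = 576 / 144 = 4.

4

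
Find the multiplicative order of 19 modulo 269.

268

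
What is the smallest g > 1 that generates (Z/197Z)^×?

φ(197) = 197 − 1 = 196 = 2^2 · 7^2.
Test candidates g = 2, 3, … against the prime factors q ∈ {2, 7} of φ(197): g is a generator iff g^(196/q) ≢ 1 for every such q.
g = 2: 2^98 ≡ 196; 2^28 ≡ 104 — none is 1, so 2 is a primitive root.
The smallest primitive root modulo 197 is 2.

2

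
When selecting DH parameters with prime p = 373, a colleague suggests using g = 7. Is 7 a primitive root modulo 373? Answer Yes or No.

φ(373) = 373 − 1 = 372 = 2^2 · 3 · 31.
An element g generates (Z/373Z)^× iff g^(372/q) ≢ 1 (mod 373) for each prime q ∈ {2, 3, 31}.
7^186 ≡ 1 (mod 373)  [q = 2: ≡ 1 ✗]
7^124 ≡ 1 (mod 373)  [q = 3: ≡ 1 ✗]
7^12 ≡ 217 (mod 373)  [q = 31: ≢ 1 ✓]
7^186 ≡ 1 shows ord(7) | 186, strictly less than φ(373); not a primitive root.

No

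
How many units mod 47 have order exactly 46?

22

φ(47) = 47 − 1 = 46 = 2 · 23.
(Z/47Z)^× is cyclic (|G| = 46); a cyclic group of order m has exactly φ(d) elements of each order d | m, and none otherwise.
46 = 2 · 23 divides 46, and φ(46) = 22.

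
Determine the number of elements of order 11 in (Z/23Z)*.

φ(23) = 23 − 1 = 22 = 2 · 11.
(Z/23Z)^× is cyclic (|G| = 22); a cyclic group of order m has exactly φ(d) elements of each order d | m, and none otherwise.
11 | 22, and φ(11) = 11 − 1 = 10.

10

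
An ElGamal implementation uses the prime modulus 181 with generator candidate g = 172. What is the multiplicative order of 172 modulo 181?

90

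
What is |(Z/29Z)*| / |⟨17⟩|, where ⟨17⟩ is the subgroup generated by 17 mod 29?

7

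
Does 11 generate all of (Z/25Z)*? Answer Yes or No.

φ(25) = φ(5^2) = 5·(5−1) = 20 = 2^2 · 5.
Test 11^(20/q) mod 25 for each prime factor q of 20:
11^10 ≡ 1 (mod 25)  [q = 2: ≡ 1 ✗]
11^4 ≡ 16 (mod 25)  [q = 5: ≢ 1 ✓]
The check at q = 2 fails, so 11 generates a proper subgroup.

No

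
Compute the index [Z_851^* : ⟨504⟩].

Since 504 ∈ (Z/851Z)^×, its order divides φ(851) = φ(23·37) = (23−1)·(37−1) = 22·36 = 792 = 2^3 · 3^2 · 11.
Divisors of 792: 1, 2, 3, 4, 6, 8, 9, 11, 12, 18, 22, 24, 33, 36, 44, 66, 72, 88, 99, 132, 198, 264, 396, 792.
Test each divisor d:
504^1 ≡ 504 (mod 851)
504^2 ≡ 418 (mod 851)
504^3 ≡ 475 (mod 851)
504^4 ≡ 269 (mod 851)
504^6 ≡ 110 (mod 851)
504^8 ≡ 26 (mod 851)
504^9 ≡ 339 (mod 851)
504^11 ≡ 436 (mod 851)
504^12 ≡ 186 (mod 851)
504^18 ≡ 36 (mod 851)
504^22 ≡ 323 (mod 851)
504^24 ≡ 556 (mod 851)
504^33 ≡ 413 (mod 851)
504^36 ≡ 445 (mod 851)
504^44 ≡ 507 (mod 851)
504^66 ≡ 369 (mod 851)
504^72 ≡ 593 (mod 851)
504^88 ≡ 47 (mod 851)
504^99 ≡ 68 (mod 851)
504^132 ≡ 1 (mod 851) ✓
So ord_851(504) = 132, hence |⟨504⟩| = 132.
Index = |(Z/851Z)^×| / |⟨504⟩| = 792 / 132 = 6.

6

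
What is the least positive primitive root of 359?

φ(359) = 359 − 1 = 358 = 2 · 179.
g is a primitive root iff g^(358/q) ≢ 1 (mod 359) for each prime q ∈ {2, 179}.
g = 2: 2^179 ≡ 1 — hits 1, so not a primitive root.
g = 3: 3^179 ≡ 1 — hits 1, so not a primitive root.
g = 4: 4^179 ≡ 1 — hits 1, so not a primitive root.
g = 5: 5^179 ≡ 1 — hits 1, so not a primitive root.
g = 6: 6^179 ≡ 1 — hits 1, so not a primitive root.
g = 7: 7^179 ≡ 358; 7^2 ≡ 49 — none is 1, so 7 is a primitive root.
The smallest primitive root modulo 359 is 7.

7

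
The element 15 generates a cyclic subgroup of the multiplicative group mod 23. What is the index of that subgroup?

1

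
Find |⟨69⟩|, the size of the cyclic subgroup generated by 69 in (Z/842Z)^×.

By Lagrange's theorem, ord_842(69) divides φ(842) = φ(2)·φ(421) = 1·420 = 420 = 2^2 · 3 · 5 · 7.
Divisors of 420: 1, 2, 3, 4, 5, 6, 7, 10, 12, 14, 15, 20, 21, 28, 30, 35, 42, 60, 70, 84, 105, 140, 210, 420.
Test each divisor d:
69^1 ≡ 69
69^2 ≡ 551
69^3 ≡ 129
69^4 ≡ 481
69^5 ≡ 351
69^6 ≡ 643
69^7 ≡ 583
69^10 ≡ 269
69^12 ≡ 27
69^14 ≡ 563
69^15 ≡ 115
69^20 ≡ 791
69^21 ≡ 691
69^28 ≡ 377
69^30 ≡ 595
69^35 ≡ 29
69^42 ≡ 67
69^60 ≡ 385
69^70 ≡ 841
69^84 ≡ 279
69^105 ≡ 813
69^140 ≡ 1
Therefore the multiplicative order of 69 modulo 842 is 140.

140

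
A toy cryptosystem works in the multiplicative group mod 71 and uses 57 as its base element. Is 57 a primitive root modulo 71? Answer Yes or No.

φ(71) = 71 − 1 = 70 = 2 · 5 · 7.
An element g generates (Z/71Z)^× iff g^(70/q) ≢ 1 (mod 71) for each prime q ∈ {2, 5, 7}.
57^35 ≡ 1 (mod 71)  [q = 2: ≡ 1 ✗]
57^14 ≡ 5 (mod 71)  [q = 5: ≢ 1 ✓]
57^10 ≡ 1 (mod 71)  [q = 7: ≡ 1 ✗]
Since 57^35 ≡ 1, the order of 57 divides 35 < 70, so 57 is not a primitive root.

No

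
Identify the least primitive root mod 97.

5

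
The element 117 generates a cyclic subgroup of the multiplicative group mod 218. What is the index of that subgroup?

9

Since 117 ∈ (Z/218Z)^×, its order divides φ(218) = φ(2)·φ(109) = 1·108 = 108 = 2^2 · 3^3.
Divisors of 108: 1, 2, 3, 4, 6, 9, 12, 18, 27, 36, 54, 108.
Compute 117^d (mod 218) for the divisors d until we hit 1:
117^1 ≡ 117 (mod 218)
117^2 ≡ 173 (mod 218)
117^3 ≡ 185 (mod 218)
117^4 ≡ 63 (mod 218)
117^6 ≡ 217 (mod 218)
117^9 ≡ 33 (mod 218)
117^12 ≡ 1 (mod 218) ✓
So ord_218(117) = 12, hence |⟨117⟩| = 12.
Index = |(Z/218Z)^×| / |⟨117⟩| = 108 / 12 = 9.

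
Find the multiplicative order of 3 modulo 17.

16

Since 3 ∈ (Z/17Z)^×, its order divides φ(17) = 17 − 1 = 16 = 2^4.
Divisors of 16: 1, 2, 4, 8, 16.
Compute 3^d (mod 17) for the divisors d until we hit 1:
3^1 ≡ 3 (mod 17)
3^2 ≡ 9 (mod 17)
3^4 ≡ 13 (mod 17)
3^8 ≡ 16 (mod 17)
3^16 ≡ 1 (mod 17) ✓
Therefore the multiplicative order of 3 modulo 17 is 16.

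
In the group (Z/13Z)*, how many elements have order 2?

1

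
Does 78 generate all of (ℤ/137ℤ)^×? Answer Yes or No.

φ(137) = 137 − 1 = 136 = 2^3 · 17.
Test 78^(136/q) mod 137 for each prime factor q of 136:
78^68 ≡ 1 (mod 137)  [q = 2: ≡ 1 ✗]
78^8 ≡ 88 (mod 137)  [q = 17: ≢ 1 ✓]
Since 78^68 ≡ 1, the order of 78 divides 68 < 136, so 78 is not a primitive root.

No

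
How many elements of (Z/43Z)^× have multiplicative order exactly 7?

φ(43) = 43 − 1 = 42 = 2 · 3 · 7.
In a cyclic group of order 42, there are φ(d) elements of order d for each divisor d of 42, and zero for non-divisors.
7 | 42, and φ(7) = 7 − 1 = 6.

6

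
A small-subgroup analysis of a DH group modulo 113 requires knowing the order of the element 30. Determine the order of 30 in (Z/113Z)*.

Since 30 ∈ (Z/113Z)^×, its order divides φ(113) = 113 − 1 = 112 = 2^4 · 7.
Divisors of 112: 1, 2, 4, 7, 8, 14, 16, 28, 56, 112.
Evaluate successive powers at the divisors of 112:
30^1 ≡ 30 (mod 113)
30^2 ≡ 109 (mod 113)
30^4 ≡ 16 (mod 113)
30^7 ≡ 1 (mod 113) ✓
So ord_113(30) = 7.

7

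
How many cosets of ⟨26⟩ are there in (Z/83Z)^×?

2

By Lagrange's theorem, ord_83(26) divides φ(83) = 83 − 1 = 82 = 2 · 41.
Divisors of 82: 1, 2, 41, 82.
Check 26^d mod 83 for each divisor in increasing order:
26^1 ≡ 26
26^2 ≡ 12
26^41 ≡ 1
The order of 26 is 41, so the subgroup it generates has 41 elements.
[(Z/83Z)^× : ⟨26⟩] = 82/41 = 2.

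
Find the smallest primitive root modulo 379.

φ(379) = 379 − 1 = 378 = 2 · 3^3 · 7.
g is a primitive root iff g^(378/q) ≢ 1 (mod 379) for each prime q ∈ {2, 3, 7}.
g = 2: 2^189 ≡ 378; 2^126 ≡ 327; 2^54 ≡ 125 — none is 1, so 2 is a primitive root.
So 2 is the smallest generator of (Z/379Z)^×.

2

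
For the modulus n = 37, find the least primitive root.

φ(37) = 37 − 1 = 36 = 2^2 · 3^2.
g is a primitive root iff g^(36/q) ≢ 1 (mod 37) for each prime q ∈ {2, 3}.
g = 2: 2^18 ≡ 36; 2^12 ≡ 26 — none is 1, so 2 is a primitive root.
Hence the least primitive root of 37 is 2.

2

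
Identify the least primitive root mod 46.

φ(46) = φ(2)·φ(23) = 1·22 = 22 = 2 · 11.
g is a primitive root iff g^(22/q) ≢ 1 (mod 46) for each prime q ∈ {2, 11}.
g = 2: gcd(2, 46) = 2 > 1, not a unit — skip.
g = 3: 3^11 ≡ 1 — hits 1, so not a primitive root.
g = 4: gcd(4, 46) = 2 > 1, not a unit — skip.
g = 5: 5^11 ≡ 45; 5^2 ≡ 25 — none is 1, so 5 is a primitive root.
Hence the least primitive root of 46 is 5.

5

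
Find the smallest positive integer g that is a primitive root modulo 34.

φ(34) = φ(2)·φ(17) = 1·16 = 16 = 2^4.
Test candidates g = 2, 3, … against the prime factors q ∈ {2} of φ(34): g is a generator iff g^(16/q) ≢ 1 for every such q.
g = 2: gcd(2, 34) = 2 > 1, not a unit — skip.
g = 3: 3^8 ≡ 33 — none is 1, so 3 is a primitive root.
The smallest primitive root modulo 34 is 3.

3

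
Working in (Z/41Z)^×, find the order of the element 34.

40

ord(34) | φ(41) = 41 − 1 = 40 = 2^3 · 5.
Divisors of 40: 1, 2, 4, 5, 8, 10, 20, 40.
Compute 34^d (mod 41) for the divisors d until we hit 1:
34^1 ≡ 34 (mod 41)
34^2 ≡ 8 (mod 41)
34^4 ≡ 23 (mod 41)
34^5 ≡ 3 (mod 41)
34^8 ≡ 37 (mod 41)
34^10 ≡ 9 (mod 41)
34^20 ≡ 40 (mod 41)
34^40 ≡ 1 (mod 41) ✓
Therefore the multiplicative order of 34 modulo 41 is 40.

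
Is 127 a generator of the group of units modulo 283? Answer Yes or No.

φ(283) = 283 − 1 = 282 = 2 · 3 · 47.
It suffices to check that the order of 127 is not a proper divisor of 282: compute 127^(282/q) for q ∈ {2, 3, 47}.
127^141 ≡ 1 (mod 283)  [q = 2: ≡ 1 ✗]
127^94 ≡ 1 (mod 283)  [q = 3: ≡ 1 ✗]
127^6 ≡ 275 (mod 283)  [q = 47: ≢ 1 ✓]
127^141 ≡ 1 shows ord(127) | 141, strictly less than φ(283); not a primitive root.

No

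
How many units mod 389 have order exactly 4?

φ(389) = 389 − 1 = 388 = 2^2 · 97.
In a cyclic group of order 388, there are φ(d) elements of order d for each divisor d of 388, and zero for non-divisors.
4 = 2^2 divides 388, and φ(4) = 2.

2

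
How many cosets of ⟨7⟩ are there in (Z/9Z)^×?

2

By Lagrange's theorem, ord_9(7) divides φ(9) = φ(3^2) = 3·(3−1) = 6 = 2 · 3.
Divisors of 6: 1, 2, 3, 6.
Evaluate successive powers at the divisors of 6:
7^1 ≡ 7 (mod 9)
7^2 ≡ 4 (mod 9)
7^3 ≡ 1 (mod 9) ✓
The order of 7 is 3, so the subgroup it generates has 3 elements.
Index = |(Z/9Z)^×| / |⟨7⟩| = 6 / 3 = 2.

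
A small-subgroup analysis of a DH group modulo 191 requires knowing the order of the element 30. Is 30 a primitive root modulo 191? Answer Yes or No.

No

φ(191) = 191 − 1 = 190 = 2 · 5 · 19.
It suffices to check that the order of 30 is not a proper divisor of 190: compute 30^(190/q) for q ∈ {2, 5, 19}.
30^95 ≡ 1 (mod 191)  [q = 2: ≡ 1 ✗]
30^38 ≡ 1 (mod 191)  [q = 5: ≡ 1 ✗]
30^10 ≡ 52 (mod 191)  [q = 19: ≢ 1 ✓]
Since 30^95 ≡ 1, the order of 30 divides 95 < 190, so 30 is not a primitive root.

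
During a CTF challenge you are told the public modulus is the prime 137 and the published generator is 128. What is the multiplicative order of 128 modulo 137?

68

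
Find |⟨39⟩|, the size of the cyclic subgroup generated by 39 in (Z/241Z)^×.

240

Since 39 ∈ (Z/241Z)^×, its order divides φ(241) = 241 − 1 = 240 = 2^4 · 3 · 5.
Divisors of 240: 1, 2, 3, 4, 5, 6, 8, 10, 12, 15, 16, 20, 24, 30, 40, 48, 60, 80, 120, 240.
Test each divisor d:
39^1 ≡ 39
39^2 ≡ 75
39^3 ≡ 33
39^4 ≡ 82
39^5 ≡ 65
39^6 ≡ 125
39^8 ≡ 217
39^10 ≡ 128
39^12 ≡ 201
39^15 ≡ 126
39^16 ≡ 94
39^20 ≡ 237
39^24 ≡ 154
39^30 ≡ 211
39^40 ≡ 16
39^48 ≡ 98
39^60 ≡ 177
39^80 ≡ 15
39^120 ≡ 240
39^240 ≡ 1
So ord_241(39) = 240.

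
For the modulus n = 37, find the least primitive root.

2

φ(37) = 37 − 1 = 36 = 2^2 · 3^2.
g is a primitive root iff g^(36/q) ≢ 1 (mod 37) for each prime q ∈ {2, 3}.
g = 2: 2^18 ≡ 36; 2^12 ≡ 26 — none is 1, so 2 is a primitive root.
So 2 is the smallest generator of (Z/37Z)^×.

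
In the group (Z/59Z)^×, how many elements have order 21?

φ(59) = 59 − 1 = 58 = 2 · 29.
In a cyclic group of order 58, there are φ(d) elements of order d for each divisor d of 58, and zero for non-divisors.
21 does not divide 58, so no element of (Z/59Z)^× has order 21.

0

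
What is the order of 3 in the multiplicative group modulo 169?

39

The order of 3 must divide φ(169) = φ(13^2) = 13·(13−1) = 156 = 2^2 · 3 · 13.
Divisors of 156: 1, 2, 3, 4, 6, 12, 13, 26, 39, 52, 78, 156.
Compute 3^d (mod 169) for the divisors d until we hit 1:
3^1 ≡ 3 (mod 169)
3^2 ≡ 9 (mod 169)
3^3 ≡ 27 (mod 169)
3^4 ≡ 81 (mod 169)
3^6 ≡ 53 (mod 169)
3^12 ≡ 105 (mod 169)
3^13 ≡ 146 (mod 169)
3^26 ≡ 22 (mod 169)
3^39 ≡ 1 (mod 169) ✓
Therefore the multiplicative order of 3 modulo 169 is 39.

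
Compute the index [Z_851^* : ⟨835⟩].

By Lagrange's theorem, ord_851(835) divides φ(851) = φ(23·37) = (23−1)·(37−1) = 22·36 = 792 = 2^3 · 3^2 · 11.
Divisors of 792: 1, 2, 3, 4, 6, 8, 9, 11, 12, 18, 22, 24, 33, 36, 44, 66, 72, 88, 99, 132, 198, 264, 396, 792.
Evaluate successive powers at the divisors of 792:
835^1 ≡ 835 (mod 851)
835^2 ≡ 256 (mod 851)
835^3 ≡ 159 (mod 851)
835^4 ≡ 9 (mod 851)
835^6 ≡ 602 (mod 851)
835^8 ≡ 81 (mod 851)
835^9 ≡ 406 (mod 851)
835^11 ≡ 114 (mod 851)
835^12 ≡ 729 (mod 851)
835^18 ≡ 593 (mod 851)
835^22 ≡ 231 (mod 851)
835^24 ≡ 417 (mod 851)
835^33 ≡ 804 (mod 851)
835^36 ≡ 186 (mod 851)
835^44 ≡ 599 (mod 851)
835^66 ≡ 507 (mod 851)
835^72 ≡ 556 (mod 851)
835^88 ≡ 530 (mod 851)
835^99 ≡ 850 (mod 851)
835^132 ≡ 47 (mod 851)
835^198 ≡ 1 (mod 851) ✓
The order of 835 is 198, so the subgroup it generates has 198 elements.
Index = |(Z/851Z)^×| / |⟨835⟩| = 792 / 198 = 4.

4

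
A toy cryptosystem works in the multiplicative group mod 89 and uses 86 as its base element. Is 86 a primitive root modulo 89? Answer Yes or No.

Yes

φ(89) = 89 − 1 = 88 = 2^3 · 11.
An element g generates (Z/89Z)^× iff g^(88/q) ≢ 1 (mod 89) for each prime q ∈ {2, 11}.
86^44 ≡ 88 (mod 89)  [q = 2: ≢ 1 ✓]
86^8 ≡ 64 (mod 89)  [q = 11: ≢ 1 ✓]
All checks pass, so 86 has order 88 and is a primitive root modulo 89.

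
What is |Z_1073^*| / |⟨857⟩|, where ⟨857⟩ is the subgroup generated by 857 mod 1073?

The order of 857 must divide φ(1073) = φ(29·37) = (29−1)·(37−1) = 28·36 = 1008 = 2^4 · 3^2 · 7.
Divisors of 1008: 1, 2, 3, 4, 6, 7, 8, 9, 12, 14, 16, 18, 21, 24, 28, 36, 42, 48, 56, 63, 72, 84, 112, 126, 144, 168, 252, 336, 504, 1008.
Check 857^d mod 1073 for each divisor in increasing order:
857^1 ≡ 857
857^2 ≡ 517
857^3 ≡ 993
857^4 ≡ 112
857^6 ≡ 1035
857^7 ≡ 697
857^8 ≡ 741
857^9 ≡ 894
857^12 ≡ 371
857^14 ≡ 813
857^16 ≡ 778
857^18 ≡ 924
857^21 ≡ 117
857^24 ≡ 297
857^28 ≡ 1
The order of 857 is 28, so the subgroup it generates has 28 elements.
[(Z/1073Z)^× : ⟨857⟩] = 1008/28 = 36.

36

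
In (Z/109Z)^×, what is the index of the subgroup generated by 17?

3

By Lagrange's theorem, ord_109(17) divides φ(109) = 109 − 1 = 108 = 2^2 · 3^3.
Divisors of 108: 1, 2, 3, 4, 6, 9, 12, 18, 27, 36, 54, 108.
Evaluate successive powers at the divisors of 108:
17^1 ≡ 17
17^2 ≡ 71
17^3 ≡ 8
17^4 ≡ 27
17^6 ≡ 64
17^9 ≡ 76
17^12 ≡ 63
17^18 ≡ 108
17^27 ≡ 33
17^36 ≡ 1
Thus |⟨17⟩| = ord(17) = 36.
[(Z/109Z)^× : ⟨17⟩] = 108/36 = 3.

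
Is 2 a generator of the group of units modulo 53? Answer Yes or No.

Yes

φ(53) = 53 − 1 = 52 = 2^2 · 13.
2 is a primitive root mod 53 iff 2^(φ(53)/q) ≢ 1 for every prime q | φ(53), i.e. q ∈ {2, 13}.
2^26 ≡ 52 (mod 53)  [q = 2: ≢ 1 ✓]
2^4 ≡ 16 (mod 53)  [q = 13: ≢ 1 ✓]
All checks pass, so 2 has order 52 and is a primitive root modulo 53.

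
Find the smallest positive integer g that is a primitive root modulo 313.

10

φ(313) = 313 − 1 = 312 = 2^3 · 3 · 13.
Test candidates g = 2, 3, … against the prime factors q ∈ {2, 3, 13} of φ(313): g is a generator iff g^(312/q) ≢ 1 for every such q.
g = 2: 2^156 ≡ 1 — hits 1, so not a primitive root.
g = 3: 3^156 ≡ 1 — hits 1, so not a primitive root.
g = 4: 4^156 ≡ 1 — hits 1, so not a primitive root.
g = 5: 5^156 ≡ 312; 5^104 ≡ 1 — hits 1, so not a primitive root.
g = 6: 6^156 ≡ 1 — hits 1, so not a primitive root.
g = 7: 7^156 ≡ 312; 7^104 ≡ 1 — hits 1, so not a primitive root.
g = 8: 8^156 ≡ 1 — hits 1, so not a primitive root.
g = 9: 9^156 ≡ 1 — hits 1, so not a primitive root.
g = 10: 10^156 ≡ 312; 10^104 ≡ 214; 10^24 ≡ 103 — none is 1, so 10 is a primitive root.
So 10 is the smallest generator of (Z/313Z)^×.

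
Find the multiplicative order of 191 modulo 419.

209

By Lagrange's theorem, ord_419(191) divides φ(419) = 419 − 1 = 418 = 2 · 11 · 19.
Divisors of 418: 1, 2, 11, 19, 22, 38, 209, 418.
Test each divisor d:
191^1 ≡ 191 (mod 419)
191^2 ≡ 28 (mod 419)
191^11 ≡ 7 (mod 419)
191^19 ≡ 300 (mod 419)
191^22 ≡ 49 (mod 419)
191^38 ≡ 334 (mod 419)
191^209 ≡ 1 (mod 419) ✓
Hence ord(191) = 209.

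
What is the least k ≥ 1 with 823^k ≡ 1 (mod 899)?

Since 823 ∈ (Z/899Z)^×, its order divides φ(899) = φ(29·31) = (29−1)·(31−1) = 28·30 = 840 = 2^3 · 3 · 5 · 7.
Divisors of 840: 1, 2, 3, 4, 5, 6, 7, 8, 10, 12, 14, 15, 20, 21, 24, 28, 30, 35, 40, 42, 56, 60, 70, 84, 105, 120, 140, 168, 210, 280, 420, 840.
Check 823^d mod 899 for each divisor in increasing order:
823^1 ≡ 823 (mod 899)
823^2 ≡ 382 (mod 899)
823^3 ≡ 635 (mod 899)
823^4 ≡ 286 (mod 899)
823^5 ≡ 739 (mod 899)
823^6 ≡ 473 (mod 899)
823^7 ≡ 12 (mod 899)
823^8 ≡ 886 (mod 899)
823^10 ≡ 428 (mod 899)
823^12 ≡ 777 (mod 899)
823^14 ≡ 144 (mod 899)
823^15 ≡ 743 (mod 899)
823^20 ≡ 687 (mod 899)
823^21 ≡ 829 (mod 899)
823^24 ≡ 500 (mod 899)
823^28 ≡ 59 (mod 899)
823^30 ≡ 63 (mod 899)
823^35 ≡ 708 (mod 899)
823^40 ≡ 893 (mod 899)
823^42 ≡ 405 (mod 899)
823^56 ≡ 784 (mod 899)
823^60 ≡ 373 (mod 899)
823^70 ≡ 521 (mod 899)
823^84 ≡ 407 (mod 899)
823^105 ≡ 278 (mod 899)
823^120 ≡ 683 (mod 899)
823^140 ≡ 842 (mod 899)
823^168 ≡ 233 (mod 899)
823^210 ≡ 869 (mod 899)
823^280 ≡ 552 (mod 899)
823^420 ≡ 1 (mod 899) ✓
Hence ord(823) = 420.

420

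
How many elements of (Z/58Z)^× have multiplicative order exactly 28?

φ(58) = φ(2)·φ(29) = 1·28 = 28 = 2^2 · 7.
In a cyclic group of order 28, there are φ(d) elements of order d for each divisor d of 28, and zero for non-divisors.
28 = 2^2 · 7 divides 28, and φ(28) = 12.

12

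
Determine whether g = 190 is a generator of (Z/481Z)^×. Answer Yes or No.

481 = 13 · 37 is a product of two distinct odd primes, so (Z/481Z)^× ≅ (Z/13Z)^× × (Z/37Z)^× is not cyclic.
No primitive root modulo 481 exists; in particular 190 is not one.

No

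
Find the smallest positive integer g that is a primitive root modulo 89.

3

φ(89) = 89 − 1 = 88 = 2^3 · 11.
g is a primitive root iff g^(88/q) ≢ 1 (mod 89) for each prime q ∈ {2, 11}.
g = 2: 2^44 ≡ 1 — hits 1, so not a primitive root.
g = 3: 3^44 ≡ 88; 3^8 ≡ 64 — none is 1, so 3 is a primitive root.
The smallest primitive root modulo 89 is 3.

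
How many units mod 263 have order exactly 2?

φ(263) = 263 − 1 = 262 = 2 · 131.
Since (Z/263Z)^× is cyclic of order 262, the number of elements of order d is φ(d) when d | 262 and 0 otherwise.
2 | 262, and φ(2) = 2 − 1 = 1.

1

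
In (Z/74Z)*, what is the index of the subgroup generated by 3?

2

ord(3) | φ(74) = φ(2)·φ(37) = 1·36 = 36 = 2^2 · 3^2.
Divisors of 36: 1, 2, 3, 4, 6, 9, 12, 18, 36.
Test each divisor d:
3^1 ≡ 3 (mod 74)
3^2 ≡ 9 (mod 74)
3^3 ≡ 27 (mod 74)
3^4 ≡ 7 (mod 74)
3^6 ≡ 63 (mod 74)
3^9 ≡ 73 (mod 74)
3^12 ≡ 47 (mod 74)
3^18 ≡ 1 (mod 74) ✓
Thus |⟨3⟩| = ord(3) = 18.
The index is φ(74) / ord(3) = 36 / 18 = 2.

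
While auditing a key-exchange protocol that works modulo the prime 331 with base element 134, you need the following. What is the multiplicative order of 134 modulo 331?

330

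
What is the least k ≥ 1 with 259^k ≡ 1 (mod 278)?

ord(259) | φ(278) = φ(2)·φ(139) = 1·138 = 138 = 2 · 3 · 23.
Divisors of 138: 1, 2, 3, 6, 23, 46, 69, 138.
Check 259^d mod 278 for each divisor in increasing order:
259^1 ≡ 259 (mod 278)
259^2 ≡ 83 (mod 278)
259^3 ≡ 91 (mod 278)
259^6 ≡ 219 (mod 278)
259^23 ≡ 181 (mod 278)
259^46 ≡ 235 (mod 278)
259^69 ≡ 1 (mod 278) ✓
So ord_278(259) = 69.

69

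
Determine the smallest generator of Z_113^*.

3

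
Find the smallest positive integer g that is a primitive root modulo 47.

φ(47) = 47 − 1 = 46 = 2 · 23.
g is a primitive root iff g^(46/q) ≢ 1 (mod 47) for each prime q ∈ {2, 23}.
g = 2: 2^23 ≡ 1 — hits 1, so not a primitive root.
g = 3: 3^23 ≡ 1 — hits 1, so not a primitive root.
g = 4: 4^23 ≡ 1 — hits 1, so not a primitive root.
g = 5: 5^23 ≡ 46; 5^2 ≡ 25 — none is 1, so 5 is a primitive root.
The smallest primitive root modulo 47 is 5.

5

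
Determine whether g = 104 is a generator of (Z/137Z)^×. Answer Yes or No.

Yes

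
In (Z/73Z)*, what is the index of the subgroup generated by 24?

The order of 24 must divide φ(73) = 73 − 1 = 72 = 2^3 · 3^2.
Divisors of 72: 1, 2, 3, 4, 6, 8, 9, 12, 18, 24, 36, 72.
Evaluate successive powers at the divisors of 72:
24^1 ≡ 24
24^2 ≡ 65
24^3 ≡ 27
24^4 ≡ 64
24^6 ≡ 72
24^8 ≡ 8
24^9 ≡ 46
24^12 ≡ 1
Thus |⟨24⟩| = ord(24) = 12.
Index = |(Z/73Z)^×| / |⟨24⟩| = 72 / 12 = 6.

6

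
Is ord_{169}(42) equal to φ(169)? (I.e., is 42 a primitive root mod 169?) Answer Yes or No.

No

φ(169) = φ(13^2) = 13·(13−1) = 156 = 2^2 · 3 · 13.
An element g generates (Z/169Z)^× iff g^(156/q) ≢ 1 (mod 169) for each prime q ∈ {2, 3, 13}.
42^78 ≡ 1 (mod 169)  [q = 2: ≡ 1 ✗]
42^52 ≡ 146 (mod 169)  [q = 3: ≢ 1 ✓]
42^12 ≡ 92 (mod 169)  [q = 13: ≢ 1 ✓]
Since 42^78 ≡ 1, the order of 42 divides 78 < 156, so 42 is not a primitive root.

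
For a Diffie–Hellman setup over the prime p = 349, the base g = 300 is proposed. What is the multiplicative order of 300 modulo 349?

ord(300) | φ(349) = 349 − 1 = 348 = 2^2 · 3 · 29.
Divisors of 348: 1, 2, 3, 4, 6, 12, 29, 58, 87, 116, 174, 348.
Evaluate successive powers at the divisors of 348:
300^1 ≡ 300 (mod 349)
300^2 ≡ 307 (mod 349)
300^3 ≡ 313 (mod 349)
300^4 ≡ 19 (mod 349)
300^6 ≡ 249 (mod 349)
300^12 ≡ 228 (mod 349)
300^29 ≡ 122 (mod 349)
300^58 ≡ 226 (mod 349)
300^87 ≡ 1 (mod 349) ✓
Hence ord(300) = 87.

87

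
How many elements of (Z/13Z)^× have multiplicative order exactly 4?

2

φ(13) = 13 − 1 = 12 = 2^2 · 3.
In a cyclic group of order 12, there are φ(d) elements of order d for each divisor d of 12, and zero for non-divisors.
4 = 2^2 divides 12, and φ(4) = 2.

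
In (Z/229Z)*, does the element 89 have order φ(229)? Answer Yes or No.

No

φ(229) = 229 − 1 = 228 = 2^2 · 3 · 19.
Test 89^(228/q) mod 229 for each prime factor q of 228:
89^114 ≡ 228 (mod 229)  [q = 2: ≢ 1 ✓]
89^76 ≡ 134 (mod 229)  [q = 3: ≢ 1 ✓]
89^12 ≡ 1 (mod 229)  [q = 19: ≡ 1 ✗]
Since 89^12 ≡ 1, the order of 89 divides 12 < 228, so 89 is not a primitive root.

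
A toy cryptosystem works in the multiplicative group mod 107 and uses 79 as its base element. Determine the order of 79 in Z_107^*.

By Lagrange's theorem, ord_107(79) divides φ(107) = 107 − 1 = 106 = 2 · 53.
Divisors of 106: 1, 2, 53, 106.
Test each divisor d:
79^1 ≡ 79
79^2 ≡ 35
79^53 ≡ 1
So ord_107(79) = 53.

53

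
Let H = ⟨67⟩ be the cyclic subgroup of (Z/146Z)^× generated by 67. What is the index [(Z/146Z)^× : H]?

Since 67 ∈ (Z/146Z)^×, its order divides φ(146) = φ(2)·φ(73) = 1·72 = 72 = 2^3 · 3^2.
Divisors of 72: 1, 2, 3, 4, 6, 8, 9, 12, 18, 24, 36, 72.
Evaluate successive powers at the divisors of 72:
67^1 ≡ 67 (mod 146)
67^2 ≡ 109 (mod 146)
67^3 ≡ 3 (mod 146)
67^4 ≡ 55 (mod 146)
67^6 ≡ 9 (mod 146)
67^8 ≡ 105 (mod 146)
67^9 ≡ 27 (mod 146)
67^12 ≡ 81 (mod 146)
67^18 ≡ 145 (mod 146)
67^24 ≡ 137 (mod 146)
67^36 ≡ 1 (mod 146) ✓
The order of 67 is 36, so the subgroup it generates has 36 elements.
The index is φ(146) / ord(67) = 72 / 36 = 2.

2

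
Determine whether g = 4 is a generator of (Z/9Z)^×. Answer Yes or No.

φ(9) = φ(3^2) = 3·(3−1) = 6 = 2 · 3.
It suffices to check that the order of 4 is not a proper divisor of 6: compute 4^(6/q) for q ∈ {2, 3}.
4^3 ≡ 1 (mod 9)  [q = 2: ≡ 1 ✗]
4^2 ≡ 7 (mod 9)  [q = 3: ≢ 1 ✓]
Since 4^3 ≡ 1, the order of 4 divides 3 < 6, so 4 is not a primitive root.

No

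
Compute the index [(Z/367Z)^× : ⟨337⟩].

1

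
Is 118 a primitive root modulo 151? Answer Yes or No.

No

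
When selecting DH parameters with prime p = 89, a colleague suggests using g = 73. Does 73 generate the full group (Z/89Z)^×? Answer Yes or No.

φ(89) = 89 − 1 = 88 = 2^3 · 11.
Test 73^(88/q) mod 89 for each prime factor q of 88:
73^44 ≡ 1 (mod 89)  [q = 2: ≡ 1 ✗]
73^8 ≡ 45 (mod 89)  [q = 11: ≢ 1 ✓]
Since 73^44 ≡ 1, the order of 73 divides 44 < 88, so 73 is not a primitive root.

No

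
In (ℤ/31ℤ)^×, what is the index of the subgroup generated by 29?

Since 29 ∈ (Z/31Z)^×, its order divides φ(31) = 31 − 1 = 30 = 2 · 3 · 5.
Divisors of 30: 1, 2, 3, 5, 6, 10, 15, 30.
Check 29^d mod 31 for each divisor in increasing order:
29^1 ≡ 29 (mod 31)
29^2 ≡ 4 (mod 31)
29^3 ≡ 23 (mod 31)
29^5 ≡ 30 (mod 31)
29^6 ≡ 2 (mod 31)
29^10 ≡ 1 (mod 31) ✓
The order of 29 is 10, so the subgroup it generates has 10 elements.
[(Z/31Z)^× : ⟨29⟩] = 30/10 = 3.

3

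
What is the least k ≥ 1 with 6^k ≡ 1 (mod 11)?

10

The order of 6 must divide φ(11) = 11 − 1 = 10 = 2 · 5.
Divisors of 10: 1, 2, 5, 10.
Test each divisor d:
6^1 ≡ 6
6^2 ≡ 3
6^5 ≡ 10
6^10 ≡ 1
Therefore the multiplicative order of 6 modulo 11 is 10.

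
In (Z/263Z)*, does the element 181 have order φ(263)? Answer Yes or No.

φ(263) = 263 − 1 = 262 = 2 · 131.
An element g generates (Z/263Z)^× iff g^(262/q) ≢ 1 (mod 263) for each prime q ∈ {2, 131}.
181^131 ≡ 1 (mod 263)  [q = 2: ≡ 1 ✗]
181^2 ≡ 149 (mod 263)  [q = 131: ≢ 1 ✓]
Since 181^131 ≡ 1, the order of 181 divides 131 < 262, so 181 is not a primitive root.

No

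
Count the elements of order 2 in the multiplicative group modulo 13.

φ(13) = 13 − 1 = 12 = 2^2 · 3.
In a cyclic group of order 12, there are φ(d) elements of order d for each divisor d of 12, and zero for non-divisors.
2 | 12, and φ(2) = 2 − 1 = 1.

1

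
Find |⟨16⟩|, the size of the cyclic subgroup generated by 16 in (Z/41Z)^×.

The order of 16 must divide φ(41) = 41 − 1 = 40 = 2^3 · 5.
Divisors of 40: 1, 2, 4, 5, 8, 10, 20, 40.
Compute 16^d (mod 41) for the divisors d until we hit 1:
16^1 ≡ 16
16^2 ≡ 10
16^4 ≡ 18
16^5 ≡ 1
Hence ord(16) = 5.

5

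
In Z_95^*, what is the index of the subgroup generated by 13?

Since 13 ∈ (Z/95Z)^×, its order divides φ(95) = φ(5·19) = (5−1)·(19−1) = 4·18 = 72 = 2^3 · 3^2.
Divisors of 72: 1, 2, 3, 4, 6, 8, 9, 12, 18, 24, 36, 72.
Evaluate successive powers at the divisors of 72:
13^1 ≡ 13 (mod 95)
13^2 ≡ 74 (mod 95)
13^3 ≡ 12 (mod 95)
13^4 ≡ 61 (mod 95)
13^6 ≡ 49 (mod 95)
13^8 ≡ 16 (mod 95)
13^9 ≡ 18 (mod 95)
13^12 ≡ 26 (mod 95)
13^18 ≡ 39 (mod 95)
13^24 ≡ 11 (mod 95)
13^36 ≡ 1 (mod 95) ✓
So ord_95(13) = 36, hence |⟨13⟩| = 36.
[(Z/95Z)^× : ⟨13⟩] = 72/36 = 2.

2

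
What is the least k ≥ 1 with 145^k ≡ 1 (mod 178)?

88

The order of 145 must divide φ(178) = φ(2)·φ(89) = 1·88 = 88 = 2^3 · 11.
Divisors of 88: 1, 2, 4, 8, 11, 22, 44, 88.
Test each divisor d:
145^1 ≡ 145 (mod 178)
145^2 ≡ 21 (mod 178)
145^4 ≡ 85 (mod 178)
145^8 ≡ 105 (mod 178)
145^11 ≡ 37 (mod 178)
145^22 ≡ 123 (mod 178)
145^44 ≡ 177 (mod 178)
145^88 ≡ 1 (mod 178) ✓
Hence ord(145) = 88.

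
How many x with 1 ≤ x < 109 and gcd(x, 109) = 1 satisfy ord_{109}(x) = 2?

1

φ(109) = 109 − 1 = 108 = 2^2 · 3^3.
Since (Z/109Z)^× is cyclic of order 108, the number of elements of order d is φ(d) when d | 108 and 0 otherwise.
2 | 108, and φ(2) = 2 − 1 = 1.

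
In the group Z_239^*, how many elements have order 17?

16

φ(239) = 239 − 1 = 238 = 2 · 7 · 17.
(Z/239Z)^× is cyclic (|G| = 238); a cyclic group of order m has exactly φ(d) elements of each order d | m, and none otherwise.
17 | 238, and φ(17) = 17 − 1 = 16.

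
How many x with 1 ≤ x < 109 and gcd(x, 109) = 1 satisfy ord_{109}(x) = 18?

6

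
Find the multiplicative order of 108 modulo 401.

By Lagrange's theorem, ord_401(108) divides φ(401) = 401 − 1 = 400 = 2^4 · 5^2.
Divisors of 400: 1, 2, 4, 5, 8, 10, 16, 20, 25, 40, 50, 80, 100, 200, 400.
Test each divisor d:
108^1 ≡ 108 (mod 401)
108^2 ≡ 35 (mod 401)
108^4 ≡ 22 (mod 401)
108^5 ≡ 371 (mod 401)
108^8 ≡ 83 (mod 401)
108^10 ≡ 98 (mod 401)
108^16 ≡ 72 (mod 401)
108^20 ≡ 381 (mod 401)
108^25 ≡ 199 (mod 401)
108^40 ≡ 400 (mod 401)
108^50 ≡ 303 (mod 401)
108^80 ≡ 1 (mod 401) ✓
Hence ord(108) = 80.

80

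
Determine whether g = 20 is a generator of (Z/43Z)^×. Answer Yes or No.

Yes

φ(43) = 43 − 1 = 42 = 2 · 3 · 7.
Test 20^(42/q) mod 43 for each prime factor q of 42:
20^21 ≡ 42 (mod 43)  [q = 2: ≢ 1 ✓]
20^14 ≡ 36 (mod 43)  [q = 3: ≢ 1 ✓]
20^6 ≡ 4 (mod 43)  [q = 7: ≢ 1 ✓]
All checks pass, so 20 has order 42 and is a primitive root modulo 43.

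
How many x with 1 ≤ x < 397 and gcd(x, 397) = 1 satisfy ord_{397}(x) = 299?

0

φ(397) = 397 − 1 = 396 = 2^2 · 3^2 · 11.
Since (Z/397Z)^× is cyclic of order 396, the number of elements of order d is φ(d) when d | 396 and 0 otherwise.
Since 299 ∤ 396, the count is 0.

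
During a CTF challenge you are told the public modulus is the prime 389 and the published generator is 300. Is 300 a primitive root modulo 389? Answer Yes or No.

Yes

φ(389) = 389 − 1 = 388 = 2^2 · 97.
It suffices to check that the order of 300 is not a proper divisor of 388: compute 300^(388/q) for q ∈ {2, 97}.
300^194 ≡ 388 (mod 389)  [q = 2: ≢ 1 ✓]
300^4 ≡ 42 (mod 389)  [q = 97: ≢ 1 ✓]
All checks pass, so 300 has order 388 and is a primitive root modulo 389.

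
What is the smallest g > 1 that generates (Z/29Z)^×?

2

φ(29) = 29 − 1 = 28 = 2^2 · 7.
Test candidates g = 2, 3, … against the prime factors q ∈ {2, 7} of φ(29): g is a generator iff g^(28/q) ≢ 1 for every such q.
g = 2: 2^14 ≡ 28; 2^4 ≡ 16 — none is 1, so 2 is a primitive root.
The smallest primitive root modulo 29 is 2.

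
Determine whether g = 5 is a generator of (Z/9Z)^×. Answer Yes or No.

Yes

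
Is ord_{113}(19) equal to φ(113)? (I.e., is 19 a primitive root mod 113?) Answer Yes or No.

φ(113) = 113 − 1 = 112 = 2^4 · 7.
An element g generates (Z/113Z)^× iff g^(112/q) ≢ 1 (mod 113) for each prime q ∈ {2, 7}.
19^56 ≡ 112 (mod 113)  [q = 2: ≢ 1 ✓]
19^16 ≡ 49 (mod 113)  [q = 7: ≢ 1 ✓]
All checks pass, so 19 has order 112 and is a primitive root modulo 113.

Yes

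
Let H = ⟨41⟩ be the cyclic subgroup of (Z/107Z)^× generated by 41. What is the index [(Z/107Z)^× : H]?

2

The order of 41 must divide φ(107) = 107 − 1 = 106 = 2 · 53.
Divisors of 106: 1, 2, 53, 106.
Check 41^d mod 107 for each divisor in increasing order:
41^1 ≡ 41 (mod 107)
41^2 ≡ 76 (mod 107)
41^53 ≡ 1 (mod 107) ✓
Thus |⟨41⟩| = ord(41) = 53.
The index is φ(107) / ord(41) = 106 / 53 = 2.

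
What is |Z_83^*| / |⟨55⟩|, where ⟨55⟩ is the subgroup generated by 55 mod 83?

1

By Lagrange's theorem, ord_83(55) divides φ(83) = 83 − 1 = 82 = 2 · 41.
Divisors of 82: 1, 2, 41, 82.
Test each divisor d:
55^1 ≡ 55 (mod 83)
55^2 ≡ 37 (mod 83)
55^41 ≡ 82 (mod 83)
55^82 ≡ 1 (mod 83) ✓
The order of 55 is 82, so the subgroup it generates has 82 elements.
[(Z/83Z)^× : ⟨55⟩] = 82/82 = 1.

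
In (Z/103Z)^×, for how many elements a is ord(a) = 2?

1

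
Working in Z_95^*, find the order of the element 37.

4

The order of 37 must divide φ(95) = φ(5·19) = (5−1)·(19−1) = 4·18 = 72 = 2^3 · 3^2.
Divisors of 72: 1, 2, 3, 4, 6, 8, 9, 12, 18, 24, 36, 72.
Compute 37^d (mod 95) for the divisors d until we hit 1:
37^1 ≡ 37 (mod 95)
37^2 ≡ 39 (mod 95)
37^3 ≡ 18 (mod 95)
37^4 ≡ 1 (mod 95) ✓
So ord_95(37) = 4.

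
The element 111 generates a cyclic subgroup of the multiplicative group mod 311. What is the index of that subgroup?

By Lagrange's theorem, ord_311(111) divides φ(311) = 311 − 1 = 310 = 2 · 5 · 31.
Divisors of 310: 1, 2, 5, 10, 31, 62, 155, 310.
Compute 111^d (mod 311) for the divisors d until we hit 1:
111^1 ≡ 111
111^2 ≡ 192
111^5 ≡ 77
111^10 ≡ 20
111^31 ≡ 95
111^62 ≡ 6
111^155 ≡ 310
111^310 ≡ 1
So ord_311(111) = 310, hence |⟨111⟩| = 310.
The index is φ(311) / ord(111) = 310 / 310 = 1.

1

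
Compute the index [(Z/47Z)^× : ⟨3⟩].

ord(3) | φ(47) = 47 − 1 = 46 = 2 · 23.
Divisors of 46: 1, 2, 23, 46.
Evaluate successive powers at the divisors of 46:
3^1 ≡ 3 (mod 47)
3^2 ≡ 9 (mod 47)
3^23 ≡ 1 (mod 47) ✓
The order of 3 is 23, so the subgroup it generates has 23 elements.
The index is φ(47) / ord(3) = 46 / 23 = 2.

2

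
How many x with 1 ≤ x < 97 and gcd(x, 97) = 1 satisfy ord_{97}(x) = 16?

8

φ(97) = 97 − 1 = 96 = 2^5 · 3.
In a cyclic group of order 96, there are φ(d) elements of order d for each divisor d of 96, and zero for non-divisors.
16 = 2^4 divides 96, and φ(16) = 8.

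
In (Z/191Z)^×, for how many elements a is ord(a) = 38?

φ(191) = 191 − 1 = 190 = 2 · 5 · 19.
(Z/191Z)^× is cyclic (|G| = 190); a cyclic group of order m has exactly φ(d) elements of each order d | m, and none otherwise.
38 = 2 · 19 divides 190, and φ(38) = 18.

18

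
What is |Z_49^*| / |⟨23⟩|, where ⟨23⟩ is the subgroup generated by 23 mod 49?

2

ord(23) | φ(49) = φ(7^2) = 7·(7−1) = 42 = 2 · 3 · 7.
Divisors of 42: 1, 2, 3, 6, 7, 14, 21, 42.
Test each divisor d:
23^1 ≡ 23
23^2 ≡ 39
23^3 ≡ 15
23^6 ≡ 29
23^7 ≡ 30
23^14 ≡ 18
23^21 ≡ 1
The order of 23 is 21, so the subgroup it generates has 21 elements.
[(Z/49Z)^× : ⟨23⟩] = 42/21 = 2.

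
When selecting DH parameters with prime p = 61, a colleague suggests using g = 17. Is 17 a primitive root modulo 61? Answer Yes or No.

φ(61) = 61 − 1 = 60 = 2^2 · 3 · 5.
An element g generates (Z/61Z)^× iff g^(60/q) ≢ 1 (mod 61) for each prime q ∈ {2, 3, 5}.
17^30 ≡ 60 (mod 61)  [q = 2: ≢ 1 ✓]
17^20 ≡ 13 (mod 61)  [q = 3: ≢ 1 ✓]
17^12 ≡ 20 (mod 61)  [q = 5: ≢ 1 ✓]
All checks pass, so 17 has order 60 and is a primitive root modulo 61.

Yes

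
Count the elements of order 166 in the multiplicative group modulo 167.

φ(167) = 167 − 1 = 166 = 2 · 83.
(Z/167Z)^× is cyclic (|G| = 166); a cyclic group of order m has exactly φ(d) elements of each order d | m, and none otherwise.
166 = 2 · 83 divides 166, and φ(166) = 82.

82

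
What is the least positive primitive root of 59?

2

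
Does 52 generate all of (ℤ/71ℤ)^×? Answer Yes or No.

Yes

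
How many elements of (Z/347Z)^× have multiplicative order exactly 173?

φ(347) = 347 − 1 = 346 = 2 · 173.
In a cyclic group of order 346, there are φ(d) elements of order d for each divisor d of 346, and zero for non-divisors.
173 | 346, and φ(173) = 173 − 1 = 172.

172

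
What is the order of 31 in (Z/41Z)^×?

By Lagrange's theorem, ord_41(31) divides φ(41) = 41 − 1 = 40 = 2^3 · 5.
Divisors of 40: 1, 2, 4, 5, 8, 10, 20, 40.
Evaluate successive powers at the divisors of 40:
31^1 ≡ 31 (mod 41)
31^2 ≡ 18 (mod 41)
31^4 ≡ 37 (mod 41)
31^5 ≡ 40 (mod 41)
31^8 ≡ 16 (mod 41)
31^10 ≡ 1 (mod 41) ✓
Hence ord(31) = 10.

10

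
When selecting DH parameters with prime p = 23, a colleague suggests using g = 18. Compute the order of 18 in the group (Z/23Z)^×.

11

By Lagrange's theorem, ord_23(18) divides φ(23) = 23 − 1 = 22 = 2 · 11.
Divisors of 22: 1, 2, 11, 22.
Test each divisor d:
18^1 ≡ 18 (mod 23)
18^2 ≡ 2 (mod 23)
18^11 ≡ 1 (mod 23) ✓
Therefore the multiplicative order of 18 modulo 23 is 11.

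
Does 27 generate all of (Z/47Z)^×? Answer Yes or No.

φ(47) = 47 − 1 = 46 = 2 · 23.
It suffices to check that the order of 27 is not a proper divisor of 46: compute 27^(46/q) for q ∈ {2, 23}.
27^23 ≡ 1 (mod 47)  [q = 2: ≡ 1 ✗]
27^2 ≡ 24 (mod 47)  [q = 23: ≢ 1 ✓]
The check at q = 2 fails, so 27 generates a proper subgroup.

No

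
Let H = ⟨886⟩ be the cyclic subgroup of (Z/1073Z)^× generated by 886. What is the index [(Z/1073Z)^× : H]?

The order of 886 must divide φ(1073) = φ(29·37) = (29−1)·(37−1) = 28·36 = 1008 = 2^4 · 3^2 · 7.
Divisors of 1008: 1, 2, 3, 4, 6, 7, 8, 9, 12, 14, 16, 18, 21, 24, 28, 36, 42, 48, 56, 63, 72, 84, 112, 126, 144, 168, 252, 336, 504, 1008.
Compute 886^d (mod 1073) for the divisors d until we hit 1:
886^1 ≡ 886 (mod 1073)
886^2 ≡ 633 (mod 1073)
886^3 ≡ 732 (mod 1073)
886^4 ≡ 460 (mod 1073)
886^6 ≡ 397 (mod 1073)
886^7 ≡ 871 (mod 1073)
886^8 ≡ 219 (mod 1073)
886^9 ≡ 894 (mod 1073)
886^12 ≡ 951 (mod 1073)
886^14 ≡ 30 (mod 1073)
886^16 ≡ 749 (mod 1073)
886^18 ≡ 924 (mod 1073)
886^21 ≡ 378 (mod 1073)
886^24 ≡ 935 (mod 1073)
886^28 ≡ 900 (mod 1073)
886^36 ≡ 741 (mod 1073)
886^42 ≡ 175 (mod 1073)
886^48 ≡ 803 (mod 1073)
886^56 ≡ 958 (mod 1073)
886^63 ≡ 697 (mod 1073)
886^72 ≡ 778 (mod 1073)
886^84 ≡ 581 (mod 1073)
886^112 ≡ 349 (mod 1073)
886^126 ≡ 813 (mod 1073)
886^144 ≡ 112 (mod 1073)
886^168 ≡ 639 (mod 1073)
886^252 ≡ 1 (mod 1073) ✓
Thus |⟨886⟩| = ord(886) = 252.
[(Z/1073Z)^× : ⟨886⟩] = 1008/252 = 4.

4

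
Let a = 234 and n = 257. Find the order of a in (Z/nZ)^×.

The order of 234 must divide φ(257) = 257 − 1 = 256 = 2^8.
Divisors of 256: 1, 2, 4, 8, 16, 32, 64, 128, 256.
Evaluate successive powers at the divisors of 256:
234^1 ≡ 234 (mod 257)
234^2 ≡ 15 (mod 257)
234^4 ≡ 225 (mod 257)
234^8 ≡ 253 (mod 257)
234^16 ≡ 16 (mod 257)
234^32 ≡ 256 (mod 257)
234^64 ≡ 1 (mod 257) ✓
So ord_257(234) = 64.

64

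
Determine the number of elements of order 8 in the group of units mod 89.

φ(89) = 89 − 1 = 88 = 2^3 · 11.
Since (Z/89Z)^× is cyclic of order 88, the number of elements of order d is φ(d) when d | 88 and 0 otherwise.
8 = 2^3 divides 88, and φ(8) = 4.

4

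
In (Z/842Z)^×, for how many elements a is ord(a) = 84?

φ(842) = φ(2)·φ(421) = 1·420 = 420 = 2^2 · 3 · 5 · 7.
Since (Z/842Z)^× is cyclic of order 420, the number of elements of order d is φ(d) when d | 420 and 0 otherwise.
84 = 2^2 · 3 · 7 divides 420, and φ(84) = 24.

24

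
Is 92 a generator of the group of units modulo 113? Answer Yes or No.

Yes

φ(113) = 113 − 1 = 112 = 2^4 · 7.
An element g generates (Z/113Z)^× iff g^(112/q) ≢ 1 (mod 113) for each prime q ∈ {2, 7}.
92^56 ≡ 112 (mod 113)  [q = 2: ≢ 1 ✓]
92^16 ≡ 28 (mod 113)  [q = 7: ≢ 1 ✓]
All checks pass, so 92 has order 112 and is a primitive root modulo 113.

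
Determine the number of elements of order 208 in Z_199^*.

0

φ(199) = 199 − 1 = 198 = 2 · 3^2 · 11.
(Z/199Z)^× is cyclic (|G| = 198); a cyclic group of order m has exactly φ(d) elements of each order d | m, and none otherwise.
Here 198 is not a multiple of 208, so there are no elements of order 208.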